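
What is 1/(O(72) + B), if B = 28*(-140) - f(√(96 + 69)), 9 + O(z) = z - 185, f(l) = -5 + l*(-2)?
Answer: -367/1481519 - 2*√165/16296709 ≈ -0.00024930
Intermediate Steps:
f(l) = -5 - 2*l
O(z) = -194 + z (O(z) = -9 + (z - 185) = -9 + (-185 + z) = -194 + z)
B = -3915 + 2*√165 (B = 28*(-140) - (-5 - 2*√(96 + 69)) = -3920 - (-5 - 2*√165) = -3920 + (5 + 2*√165) = -3915 + 2*√165 ≈ -3889.3)
1/(O(72) + B) = 1/((-194 + 72) + (-3915 + 2*√165)) = 1/(-122 + (-3915 + 2*√165)) = 1/(-4037 + 2*√165)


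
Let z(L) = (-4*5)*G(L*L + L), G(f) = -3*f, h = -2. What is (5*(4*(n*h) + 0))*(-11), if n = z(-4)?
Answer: 316800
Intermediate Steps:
z(L) = 60*L + 60*L² (z(L) = (-4*5)*(-3*(L*L + L)) = -(-60)*(L² + L) = -(-60)*(L + L²) = -20*(-3*L - 3*L²) = 60*L + 60*L²)
n = 720 (n = 60*(-4)*(1 - 4) = 60*(-4)*(-3) = 720)
(5*(4*(n*h) + 0))*(-11) = (5*(4*(720*(-2)) + 0))*(-11) = (5*(4*(-1440) + 0))*(-11) = (5*(-5760 + 0))*(-11) = (5*(-5760))*(-11) = -28800*(-11) = 316800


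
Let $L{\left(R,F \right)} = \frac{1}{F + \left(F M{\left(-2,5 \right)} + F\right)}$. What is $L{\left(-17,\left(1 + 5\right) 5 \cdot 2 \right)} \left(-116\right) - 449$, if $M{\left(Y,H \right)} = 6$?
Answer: $- \frac{53909}{120} \approx -449.24$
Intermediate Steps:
$L{\left(R,F \right)} = \frac{1}{8 F}$ ($L{\left(R,F \right)} = \frac{1}{F + \left(F 6 + F\right)} = \frac{1}{F + \left(6 F + F\right)} = \frac{1}{F + 7 F} = \frac{1}{8 F}$)
$L{\left(-17,\left(1 + 5\right) 5 \cdot 2 \right)} \left(-116\right) - 449 = \frac{1}{8 \left(1 + 5\right) 5 \cdot 2} \left(-116\right) - 449 = \frac{1}{8 \cdot 6 \cdot 10} \left(-116\right) - 449 = \frac{1}{8 \cdot 60} \left(-116\right) - 449 = \frac{1}{8} \cdot \frac{1}{60} \left(-116\right) - 449 = \frac{1}{480} \left(-116\right) - 449 = - \frac{29}{120} - 449 = - \frac{53909}{120}$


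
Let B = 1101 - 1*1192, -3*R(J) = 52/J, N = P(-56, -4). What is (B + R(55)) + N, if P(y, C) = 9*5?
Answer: -7642/165 ≈ -46.315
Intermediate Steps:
P(y, C) = 45
N = 45
R(J) = -52/(3*J)
B = -91 (B = 1101 - 1192 = -91)
(B + R(55)) + N = (-91 - 52/3/55) + 45 = (-91 - 52/3*1/55) + 45 = (-91 - 52/165) + 45 = -15067/165 + 45 = -7642/165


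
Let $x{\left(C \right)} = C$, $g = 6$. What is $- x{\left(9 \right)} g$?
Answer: $-54$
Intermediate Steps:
$- x{\left(9 \right)} g = \left(-1\right) 9 \cdot 6 = \left(-9\right) 6 = -54$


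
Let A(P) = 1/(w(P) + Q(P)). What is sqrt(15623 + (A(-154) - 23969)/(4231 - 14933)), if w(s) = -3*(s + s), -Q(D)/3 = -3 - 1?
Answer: sqrt(10887941689813357)/834756 ≈ 125.00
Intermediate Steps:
Q(D) = 12 (Q(D) = -3*(-3 - 1) = -3*(-4) = 12)
w(s) = -6*s
A(P) = 1/(12 - 6*P) (A(P) = 1/(-6*P + 12) = 1/(12 - 6*P))
sqrt(15623 + (A(-154) - 23969)/(4231 - 14933)) = sqrt(15623 + (-1/(-12 + 6*(-154)) - 23969)/(4231 - 14933)) = sqrt(15623 + (-1/(-12 - 924) - 23969)/(-10702)) = sqrt(15623 + (-1/(-936) - 23969)*(-1/10702)) = sqrt(15623 + (-1*(-1/936) - 23969)*(-1/10702)) = sqrt(15623 + (1/936 - 23969)*(-1/10702)) = sqrt(15623 - 22434983/936*(-1/10702)) = sqrt(15623 + 22434983/10017072) = sqrt(156519150839/10017072) = sqrt(10887941689813357)/834756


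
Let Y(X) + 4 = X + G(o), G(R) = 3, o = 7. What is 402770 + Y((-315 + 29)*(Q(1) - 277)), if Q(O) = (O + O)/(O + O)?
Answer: 481705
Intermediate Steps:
Q(O) = 1 (Q(O) = (2*O)/((2*O)) = (2*O)*(1/(2*O)) = 1)
Y(X) = -1 + X (Y(X) = -4 + (X + 3) = -4 + (3 + X) = -1 + X)
402770 + Y((-315 + 29)*(Q(1) - 277)) = 402770 + (-1 + (-315 + 29)*(1 - 277)) = 402770 + (-1 - 286*(-276)) = 402770 + (-1 + 78936) = 402770 + 78935 = 481705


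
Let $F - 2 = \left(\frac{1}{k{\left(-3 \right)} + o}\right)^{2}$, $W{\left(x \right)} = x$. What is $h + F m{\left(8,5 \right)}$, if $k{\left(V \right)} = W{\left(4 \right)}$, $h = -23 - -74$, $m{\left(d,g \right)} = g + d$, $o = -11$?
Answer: $\frac{3786}{49} \approx 77.265$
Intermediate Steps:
$m{\left(d,g \right)} = d + g$
$h = 51$ ($h = -23 + 74 = 51$)
$k{\left(V \right)} = 4$
$F = \frac{99}{49}$ ($F = 2 + \left(\frac{1}{4 - 11}\right)^{2} = 2 + \left(\frac{1}{-7}\right)^{2} = 2 + \left(- \frac{1}{7}\right)^{2} = 2 + \frac{1}{49} = \frac{99}{49} \approx 2.0204$)
$h + F m{\left(8,5 \right)} = 51 + \frac{99 \left(8 + 5\right)}{49} = 51 + \frac{99}{49} \cdot 13 = 51 + \frac{1287}{49} = \frac{3786}{49}$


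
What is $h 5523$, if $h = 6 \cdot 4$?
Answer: $132552$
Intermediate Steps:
$h = 24$
$h 5523 = 24 \cdot 5523 = 132552$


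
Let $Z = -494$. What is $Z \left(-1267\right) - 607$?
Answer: $625291$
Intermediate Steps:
$Z \left(-1267\right) - 607 = \left(-494\right) \left(-1267\right) - 607 = 625898 - 607 = 625291$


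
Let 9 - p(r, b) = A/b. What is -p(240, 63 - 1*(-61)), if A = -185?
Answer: -1301/124 ≈ -10.492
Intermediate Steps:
p(r, b) = 9 + 185/b (p(r, b) = 9 - (-185)/b = 9 + 185/b)
-p(240, 63 - 1*(-61)) = -(9 + 185/(63 - 1*(-61))) = -(9 + 185/(63 + 61)) = -(9 + 185/124) = -1*1301/124 = -1301/124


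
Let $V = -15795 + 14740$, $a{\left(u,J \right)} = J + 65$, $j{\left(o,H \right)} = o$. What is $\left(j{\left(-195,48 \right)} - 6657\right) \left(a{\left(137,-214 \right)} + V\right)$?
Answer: $8249808$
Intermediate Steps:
$a{\left(u,J \right)} = 65 + J$
$V = -1055$
$\left(j{\left(-195,48 \right)} - 6657\right) \left(a{\left(137,-214 \right)} + V\right) = \left(-195 - 6657\right) \left(\left(65 - 214\right) - 1055\right) = - 6852 \left(-149 - 1055\right) = \left(-6852\right) \left(-1204\right) = 8249808$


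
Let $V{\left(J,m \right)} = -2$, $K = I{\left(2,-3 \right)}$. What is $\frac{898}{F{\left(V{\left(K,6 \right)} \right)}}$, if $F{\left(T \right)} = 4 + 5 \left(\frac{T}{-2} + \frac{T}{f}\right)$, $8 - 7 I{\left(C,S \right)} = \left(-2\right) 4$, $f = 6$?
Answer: $\frac{1347}{11} \approx 122.45$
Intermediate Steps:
$I{\left(C,S \right)} = \frac{16}{7}$ ($I{\left(C,S \right)} = \frac{8}{7} - \frac{\left(-2\right) 4}{7} = \frac{8}{7} - - \frac{8}{7} = \frac{8}{7} + \frac{8}{7} = \frac{16}{7}$)
$K = \frac{16}{7} \approx 2.2857$
$F{\left(T \right)} = 4 - \frac{5 T}{3}$ ($F{\left(T \right)} = 4 + 5 \left(\frac{T}{-2} + \frac{T}{6}\right) = 4 + 5 \left(T \left(- \frac{1}{2}\right) + T \frac{1}{6}\right) = 4 + 5 \left(- \frac{T}{2} + \frac{T}{6}\right) = 4 + 5 \left(- \frac{T}{3}\right) = 4 - \frac{5 T}{3}$)
$\frac{898}{F{\left(V{\left(K,6 \right)} \right)}} = \frac{898}{4 - - \frac{10}{3}} = \frac{898}{4 + \frac{10}{3}} = \frac{898}{\frac{22}{3}} = 898 \cdot \frac{3}{22} = \frac{1347}{11}$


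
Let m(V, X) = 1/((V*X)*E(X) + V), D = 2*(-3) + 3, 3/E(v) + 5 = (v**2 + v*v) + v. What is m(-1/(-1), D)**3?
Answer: 1000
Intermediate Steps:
E(v) = 3/(-5 + v + 2*v**2) (E(v) = 3/(-5 + ((v**2 + v*v) + v)) = 3/(-5 + ((v**2 + v**2) + v)) = 3/(-5 + (2*v**2 + v)) = 3/(-5 + (v + 2*v**2)) = 3/(-5 + v + 2*v**2))
D = -3 (D = -6 + 3 = -3)
m(V, X) = 1/(V + 3*V*X/(-5 + X + 2*X**2)) (m(V, X) = 1/((V*X)*(3/(-5 + X + 2*X**2)) + V) = 1/(3*V*X/(-5 + X + 2*X**2) + V) = 1/(V + 3*V*X/(-5 + X + 2*X**2)))
m(-1/(-1), D)**3 = ((-5 - 3 + 2*(-3)**2)/(((-1/(-1)))*(-5 + 2*(-3)**2 + 4*(-3))))**3 = ((-5 - 3 + 2*9)/(((-1*(-1)))*(-5 + 2*9 - 12)))**3 = ((-5 - 3 + 18)/(1*(-5 + 18 - 12)))**3 = (1*10/1)**3 = (1*1*10)**3 = 10**3 = 1000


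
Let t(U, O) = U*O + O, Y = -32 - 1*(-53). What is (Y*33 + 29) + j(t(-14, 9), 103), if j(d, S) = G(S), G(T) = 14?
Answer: 736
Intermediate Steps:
Y = 21 (Y = -32 + 53 = 21)
t(U, O) = O + O*U (t(U, O) = O*U + O = O + O*U)
j(d, S) = 14
(Y*33 + 29) + j(t(-14, 9), 103) = (21*33 + 29) + 14 = (693 + 29) + 14 = 722 + 14 = 736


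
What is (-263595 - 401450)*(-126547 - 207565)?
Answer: 222199515040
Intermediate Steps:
(-263595 - 401450)*(-126547 - 207565) = -665045*(-334112) = 222199515040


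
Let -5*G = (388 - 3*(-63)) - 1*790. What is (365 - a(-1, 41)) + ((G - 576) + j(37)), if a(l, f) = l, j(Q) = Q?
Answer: -652/5 ≈ -130.40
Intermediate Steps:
G = 213/5 (G = -((388 - 3*(-63)) - 1*790)/5 = -((388 - 1*(-189)) - 790)/5 = -((388 + 189) - 790)/5 = -(577 - 790)/5 = -⅕*(-213) = 213/5 ≈ 42.600)
(365 - a(-1, 41)) + ((G - 576) + j(37)) = (365 - 1*(-1)) + ((213/5 - 576) + 37) = (365 + 1) + (-2667/5 + 37) = 366 - 2482/5 = -652/5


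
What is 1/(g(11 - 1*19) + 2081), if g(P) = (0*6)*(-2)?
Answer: 1/2081 ≈ 0.00048054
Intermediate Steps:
g(P) = 0 (g(P) = 0*(-2) = 0)
1/(g(11 - 1*19) + 2081) = 1/(0 + 2081) = 1/2081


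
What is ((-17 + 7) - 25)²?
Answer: 1225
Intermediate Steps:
((-17 + 7) - 25)² = (-10 - 25)² = (-35)² = 1225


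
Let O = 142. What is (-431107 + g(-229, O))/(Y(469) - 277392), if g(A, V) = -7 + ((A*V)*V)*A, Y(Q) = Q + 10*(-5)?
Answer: -1056989210/276973 ≈ -3816.2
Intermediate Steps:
Y(Q) = -50 + Q (Y(Q) = Q - 50 = -50 + Q)
g(A, V) = -7 + A**2*V**2 (g(A, V) = -7 + (A*V**2)*A = -7 + A**2*V**2)
(-431107 + g(-229, O))/(Y(469) - 277392) = (-431107 + (-7 + (-229)**2*142**2))/((-50 + 469) - 277392) = (-431107 + (-7 + 52441*20164))/(419 - 277392) = (-431107 + (-7 + 1057420324))/(-276973) = (-431107 + 1057420317)*(-1/276973) = 1056989210*(-1/276973) = -1056989210/276973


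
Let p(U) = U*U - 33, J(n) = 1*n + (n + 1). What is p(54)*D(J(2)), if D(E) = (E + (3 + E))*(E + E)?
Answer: 374790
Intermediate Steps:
J(n) = 1 + 2*n (J(n) = n + (1 + n) = 1 + 2*n)
p(U) = -33 + U**2 (p(U) = U**2 - 33 = -33 + U**2)
D(E) = 2*E*(3 + 2*E) (D(E) = (3 + 2*E)*(2*E) = 2*E*(3 + 2*E))
p(54)*D(J(2)) = (-33 + 54**2)*(2*(1 + 2*2)*(3 + 2*(1 + 2*2))) = (-33 + 2916)*(2*(1 + 4)*(3 + 2*(1 + 4))) = 2883*(2*5*(3 + 2*5)) = 2883*(2*5*(3 + 10)) = 2883*(2*5*13) = 2883*130 = 374790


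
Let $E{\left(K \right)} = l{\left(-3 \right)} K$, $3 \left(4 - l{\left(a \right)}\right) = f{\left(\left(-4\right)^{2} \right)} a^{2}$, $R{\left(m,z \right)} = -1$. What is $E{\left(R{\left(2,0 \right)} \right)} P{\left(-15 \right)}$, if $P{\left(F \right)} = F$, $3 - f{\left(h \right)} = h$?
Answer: $645$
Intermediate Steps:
$f{\left(h \right)} = 3 - h$
$l{\left(a \right)} = 4 + \frac{13 a^{2}}{3}$ ($l{\left(a \right)} = 4 - \frac{\left(3 - \left(-4\right)^{2}\right) a^{2}}{3} = 4 - \frac{\left(3 - 16\right) a^{2}}{3} = 4 - \frac{\left(-13\right) a^{2}}{3} = 4 + \frac{13 a^{2}}{3}$)
$E{\left(K \right)} = 43 K$ ($E{\left(K \right)} = \left(4 + \frac{13 \left(-3\right)^{2}}{3}\right) K = \left(4 + \frac{13}{3} \cdot 9\right) K = \left(4 + 39\right) K = 43 K$)
$E{\left(R{\left(2,0 \right)} \right)} P{\left(-15 \right)} = 43 \left(-1\right) \left(-15\right) = \left(-43\right) \left(-15\right) = 645$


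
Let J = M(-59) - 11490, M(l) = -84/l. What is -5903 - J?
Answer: 329549/59 ≈ 5585.6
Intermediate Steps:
J = -677826/59 (J = -84/(-59) - 11490 = -84*(-1/59) - 11490 = 84/59 - 11490 = -677826/59 ≈ -11489.)
-5903 - J = -5903 - 1*(-677826/59) = -5903 + 677826/59 = 329549/59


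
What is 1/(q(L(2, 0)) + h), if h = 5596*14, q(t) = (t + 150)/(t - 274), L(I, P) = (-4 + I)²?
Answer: 135/10576363 ≈ 1.2764e-5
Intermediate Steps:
q(t) = (150 + t)/(-274 + t)
h = 78344
1/(q(L(2, 0)) + h) = 1/((150 + (-4 + 2)²)/(-274 + (-4 + 2)²) + 78344) = 1/((150 + (-2)²)/(-274 + (-2)²) + 78344) = 1/((150 + 4)/(-274 + 4) + 78344) = 1/(154/(-270) + 78344) = 1/(-1/270*154 + 78344) = 1/(-77/135 + 78344) = 1/(10576363/135) = 135/10576363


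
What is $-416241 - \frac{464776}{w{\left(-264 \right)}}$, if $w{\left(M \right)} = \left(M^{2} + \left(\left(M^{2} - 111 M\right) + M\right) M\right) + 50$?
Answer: $- \frac{5410416416851}{12998279} \approx -4.1624 \cdot 10^{5}$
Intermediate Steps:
$w{\left(M \right)} = 50 + M^{2} + M \left(M^{2} - 110 M\right)$ ($w{\left(M \right)} = \left(M^{2} + \left(M^{2} - 110 M\right) M\right) + 50 = \left(M^{2} + M \left(M^{2} - 110 M\right)\right) + 50 = 50 + M^{2} + M \left(M^{2} - 110 M\right)$)
$-416241 - \frac{464776}{w{\left(-264 \right)}} = -416241 - \frac{464776}{50 + \left(-264\right)^{3} - 109 \left(-264\right)^{2}} = -416241 - \frac{464776}{50 - 18399744 - 7596864} = -416241 - \frac{464776}{-25996558} = -416241 - - \frac{232388}{12998279} = -416241 + \frac{232388}{12998279} = - \frac{5410416416851}{12998279}$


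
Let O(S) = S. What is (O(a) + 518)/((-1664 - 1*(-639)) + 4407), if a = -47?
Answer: 471/3382 ≈ 0.13927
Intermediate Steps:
(O(a) + 518)/((-1664 - 1*(-639)) + 4407) = (-47 + 518)/((-1664 - 1*(-639)) + 4407) = 471/((-1664 + 639) + 4407) = 471/(-1025 + 4407) = 471/3382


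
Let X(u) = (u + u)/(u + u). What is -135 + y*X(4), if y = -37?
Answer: -172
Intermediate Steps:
X(u) = 1 (X(u) = (2*u)/((2*u)) = (2*u)*(1/(2*u)) = 1)
-135 + y*X(4) = -135 - 37*1 = -135 - 37 = -172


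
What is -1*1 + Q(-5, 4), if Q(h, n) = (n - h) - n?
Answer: 4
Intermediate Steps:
Q(h, n) = -h
-1*1 + Q(-5, 4) = -1*1 - 1*(-5) = -1 + 5 = 4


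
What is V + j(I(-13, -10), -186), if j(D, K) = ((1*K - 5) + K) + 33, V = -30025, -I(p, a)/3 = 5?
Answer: -30369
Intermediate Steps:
I(p, a) = -15 (I(p, a) = -3*5 = -15)
j(D, K) = 28 + 2*K (j(D, K) = ((K - 5) + K) + 33 = ((-5 + K) + K) + 33 = (-5 + 2*K) + 33 = 28 + 2*K)
V + j(I(-13, -10), -186) = -30025 + (28 + 2*(-186)) = -30025 + (28 - 372) = -30025 - 344 = -30369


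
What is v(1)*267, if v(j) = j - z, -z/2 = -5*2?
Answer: -5073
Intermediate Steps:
z = 20 (z = -(-10)*2 = -2*(-10) = 20)
v(j) = -20 + j (v(j) = j - 1*20 = j - 20 = -20 + j)
v(1)*267 = (-20 + 1)*267 = -19*267 = -5073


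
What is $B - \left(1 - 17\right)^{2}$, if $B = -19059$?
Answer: $-19315$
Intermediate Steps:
$B - \left(1 - 17\right)^{2} = -19059 - \left(1 - 17\right)^{2} = -19059 - \left(-16\right)^{2} = -19059 - 256 = -19315$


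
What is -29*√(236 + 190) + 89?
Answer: 89 - 29*√426 ≈ -509.55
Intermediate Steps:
-29*√(236 + 190) + 89 = -29*√426 + 89 = 89 - 29*√426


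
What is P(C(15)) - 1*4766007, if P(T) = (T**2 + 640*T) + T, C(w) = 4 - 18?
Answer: -4774785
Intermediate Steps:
C(w) = -14
P(T) = T**2 + 641*T
P(C(15)) - 1*4766007 = -14*(641 - 14) - 1*4766007 = -14*627 - 4766007 = -8778 - 4766007 = -4774785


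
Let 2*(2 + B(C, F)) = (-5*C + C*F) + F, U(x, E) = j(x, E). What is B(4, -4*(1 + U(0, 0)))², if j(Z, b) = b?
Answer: 484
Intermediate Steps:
U(x, E) = E
B(C, F) = -2 + F/2 - 5*C/2 + C*F/2 (B(C, F) = -2 + ((-5*C + C*F) + F)/2 = -2 + (F - 5*C + C*F)/2 = -2 + (F/2 - 5*C/2 + C*F/2) = -2 + F/2 - 5*C/2 + C*F/2)
B(4, -4*(1 + U(0, 0)))² = (-2 + (-4*(1 + 0))/2 - 5/2*4 + (½)*4*(-4*(1 + 0)))² = (-2 + (-4*1)/2 - 10 + (½)*4*(-4*1))² = (-2 + (½)*(-4) - 10 + (½)*4*(-4))² = (-2 - 2 - 10 - 8)² = (-22)² = 484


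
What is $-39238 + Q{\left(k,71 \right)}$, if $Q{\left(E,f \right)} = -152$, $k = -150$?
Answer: $-39390$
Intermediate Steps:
$-39238 + Q{\left(k,71 \right)} = -39238 - 152 = -39390$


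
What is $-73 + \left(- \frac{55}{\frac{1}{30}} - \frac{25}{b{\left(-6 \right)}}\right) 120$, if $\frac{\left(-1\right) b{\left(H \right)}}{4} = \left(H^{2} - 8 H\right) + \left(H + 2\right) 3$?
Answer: $- \frac{2376751}{12} \approx -1.9806 \cdot 10^{5}$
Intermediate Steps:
$b{\left(H \right)} = -24 - 4 H^{2} + 20 H$ ($b{\left(H \right)} = - 4 \left(\left(H^{2} - 8 H\right) + \left(H + 2\right) 3\right) = - 4 \left(\left(H^{2} - 8 H\right) + \left(2 + H\right) 3\right) = - 4 \left(\left(H^{2} - 8 H\right) + \left(6 + 3 H\right)\right) = - 4 \left(6 + H^{2} - 5 H\right) = -24 - 4 H^{2} + 20 H$)
$-73 + \left(- \frac{55}{\frac{1}{30}} - \frac{25}{b{\left(-6 \right)}}\right) 120 = -73 + \left(- \frac{55}{\frac{1}{30}} - \frac{25}{-24 - 4 \left(-6\right)^{2} + 20 \left(-6\right)}\right) 120 = -73 + \left(- 55 \frac{1}{\frac{1}{30}} - \frac{25}{-24 - 144 - 120}\right) 120 = -73 + \left(\left(-55\right) 30 - \frac{25}{-24 - 144 - 120}\right) 120 = -73 + \left(-1650 - \frac{25}{-288}\right) 120 = -73 + \left(-1650 - - \frac{25}{288}\right) 120 = -73 + \left(-1650 + \frac{25}{288}\right) 120 = -73 - \frac{2375875}{12} = - \frac{2376751}{12}$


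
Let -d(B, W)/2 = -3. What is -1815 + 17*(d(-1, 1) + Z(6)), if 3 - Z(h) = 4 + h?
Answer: -1832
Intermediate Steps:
Z(h) = -1 - h (Z(h) = 3 - (4 + h) = 3 + (-4 - h) = -1 - h)
d(B, W) = 6 (d(B, W) = -2*(-3) = 6)
-1815 + 17*(d(-1, 1) + Z(6)) = -1815 + 17*(6 + (-1 - 1*6)) = -1815 + 17*(6 + (-1 - 6)) = -1815 + 17*(6 - 7) = -1815 + 17*(-1) = -1815 - 17 = -1832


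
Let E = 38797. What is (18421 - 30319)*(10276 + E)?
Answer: -583870554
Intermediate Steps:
(18421 - 30319)*(10276 + E) = (18421 - 30319)*(10276 + 38797) = -11898*49073 = -583870554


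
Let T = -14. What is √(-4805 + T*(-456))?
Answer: √1579 ≈ 39.737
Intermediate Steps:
√(-4805 + T*(-456)) = √(-4805 - 14*(-456)) = √(-4805 + 6384) = √1579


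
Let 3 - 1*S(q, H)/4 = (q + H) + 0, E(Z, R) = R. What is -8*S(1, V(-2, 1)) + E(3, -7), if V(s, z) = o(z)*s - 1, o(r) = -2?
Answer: 25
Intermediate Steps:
V(s, z) = -1 - 2*s (V(s, z) = -2*s - 1 = -1 - 2*s)
S(q, H) = 12 - 4*H - 4*q (S(q, H) = 12 - 4*((q + H) + 0) = 12 - 4*((H + q) + 0) = 12 - 4*(H + q) = 12 + (-4*H - 4*q) = 12 - 4*H - 4*q)
-8*S(1, V(-2, 1)) + E(3, -7) = -8*(12 - 4*(-1 - 2*(-2)) - 4*1) - 7 = -8*(12 - 4*(-1 + 4) - 4) - 7 = -8*(12 - 4*3 - 4) - 7 = -8*(12 - 12 - 4) - 7 = -8*(-4) - 7 = 32 - 7 = 25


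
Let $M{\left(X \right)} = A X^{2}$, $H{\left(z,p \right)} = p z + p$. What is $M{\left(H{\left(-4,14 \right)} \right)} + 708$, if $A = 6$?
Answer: $11292$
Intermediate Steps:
$H{\left(z,p \right)} = p + p z$
$M{\left(X \right)} = 6 X^{2}$
$M{\left(H{\left(-4,14 \right)} \right)} + 708 = 6 \left(14 \left(1 - 4\right)\right)^{2} + 708 = 6 \left(14 \left(-3\right)\right)^{2} + 708 = 6 \left(-42\right)^{2} + 708 = 6 \cdot 1764 + 708 = 10584 + 708 = 11292$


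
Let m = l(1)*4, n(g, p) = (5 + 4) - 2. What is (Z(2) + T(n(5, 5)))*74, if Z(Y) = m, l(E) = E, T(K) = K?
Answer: 814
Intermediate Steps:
n(g, p) = 7 (n(g, p) = 9 - 2 = 7)
m = 4 (m = 1*4 = 4)
Z(Y) = 4
(Z(2) + T(n(5, 5)))*74 = (4 + 7)*74 = 11*74 = 814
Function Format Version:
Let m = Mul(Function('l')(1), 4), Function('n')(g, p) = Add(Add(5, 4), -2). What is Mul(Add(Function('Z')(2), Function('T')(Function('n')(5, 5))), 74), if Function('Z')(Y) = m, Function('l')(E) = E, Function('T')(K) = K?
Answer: 814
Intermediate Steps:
Function('n')(g, p) = 7 (Function('n')(g, p) = Add(9, -2) = 7)
m = 4 (m = Mul(1, 4) = 4)
Function('Z')(Y) = 4
Mul(Add(Function('Z')(2), Function('T')(Function('n')(5, 5))), 74) = Mul(Add(4, 7), 74) = Mul(11, 74) = 814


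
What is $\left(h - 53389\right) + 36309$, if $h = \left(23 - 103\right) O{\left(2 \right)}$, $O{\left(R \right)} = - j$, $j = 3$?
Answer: $-16840$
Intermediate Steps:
$O{\left(R \right)} = -3$ ($O{\left(R \right)} = \left(-1\right) 3 = -3$)
$h = 240$ ($h = \left(23 - 103\right) \left(-3\right) = \left(-80\right) \left(-3\right) = 240$)
$\left(h - 53389\right) + 36309 = \left(240 - 53389\right) + 36309 = -53149 + 36309 = -16840$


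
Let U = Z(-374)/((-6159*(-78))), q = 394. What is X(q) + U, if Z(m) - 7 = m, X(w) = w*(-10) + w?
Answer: -1703505859/480402 ≈ -3546.0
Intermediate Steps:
X(w) = -9*w (X(w) = -10*w + w = -9*w)
Z(m) = 7 + m
U = -367/480402 (U = (7 - 374)/((-6159*(-78))) = -367/480402 ≈ -0.00076394)
X(q) + U = -9*394 - 367/480402 = -3546 - 367/480402 = -1703505859/480402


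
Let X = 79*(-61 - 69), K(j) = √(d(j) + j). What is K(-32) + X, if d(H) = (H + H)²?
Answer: -10270 + 4*√254 ≈ -10206.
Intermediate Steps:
d(H) = 4*H² (d(H) = (2*H)² = 4*H²)
K(j) = √(j + 4*j²) (K(j) = √(4*j² + j) = √(j + 4*j²))
X = -10270 (X = 79*(-130) = -10270)
K(-32) + X = √(-32*(1 + 4*(-32))) - 10270 = √(-32*(1 - 128)) - 10270 = √(-32*(-127)) - 10270 = √4064 - 10270 = 4*√254 - 10270 = -10270 + 4*√254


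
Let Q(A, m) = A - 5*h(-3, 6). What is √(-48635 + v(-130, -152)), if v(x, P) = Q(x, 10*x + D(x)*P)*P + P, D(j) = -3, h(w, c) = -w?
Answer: I*√26747 ≈ 163.55*I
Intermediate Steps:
Q(A, m) = -15 + A (Q(A, m) = A - (-5)*(-3) = A - 5*3 = A - 15 = -15 + A)
v(x, P) = P + P*(-15 + x) (v(x, P) = (-15 + x)*P + P = P*(-15 + x) + P = P + P*(-15 + x))
√(-48635 + v(-130, -152)) = √(-48635 - 152*(-14 - 130)) = √(-48635 - 152*(-144)) = √(-48635 + 21888) = √(-26747) = I*√26747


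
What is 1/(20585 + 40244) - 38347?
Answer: -2332609662/60829 ≈ -38347.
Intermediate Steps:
1/(20585 + 40244) - 38347 = 1/60829 - 38347 = -2332609662/60829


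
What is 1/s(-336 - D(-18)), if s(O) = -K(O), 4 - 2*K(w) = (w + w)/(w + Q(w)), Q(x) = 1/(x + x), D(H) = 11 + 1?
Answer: -242209/242210 ≈ -1.0000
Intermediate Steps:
D(H) = 12
Q(x) = 1/(2*x)
K(w) = 2 - w/(w + 1/(2*w)) (K(w) = 2 - (w + w)/(2*(w + 1/(2*w))) = 2 - 2*w/(2*(w + 1/(2*w))) = 2 - w/(w + 1/(2*w)))
s(O) = -2*(1 + O²)/(1 + 2*O²)
1/s(-336 - D(-18)) = 1/(2*(-1 - (-336 - 1*12)²)/(1 + 2*(-336 - 1*12)²)) = 1/(2*(-1 - (-336 - 12)²)/(1 + 2*(-336 - 12)²)) = 1/(2*(-1 - 1*(-348)²)/(1 + 2*(-348)²)) = 1/(2*(-1 - 1*121104)/(1 + 2*121104)) = 1/(2*(-1 - 121104)/(1 + 242208)) = 1/(2*(-121105)/242209) = 1/(2*(1/242209)*(-121105)) = 1/(-242210/242209) = -242209/242210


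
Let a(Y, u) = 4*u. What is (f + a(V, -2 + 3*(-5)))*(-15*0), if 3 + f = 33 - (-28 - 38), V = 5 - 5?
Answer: 0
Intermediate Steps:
V = 0
f = 96 (f = -3 + (33 - (-28 - 38)) = -3 + (33 - 1*(-66)) = -3 + (33 + 66) = -3 + 99 = 96)
(f + a(V, -2 + 3*(-5)))*(-15*0) = (96 + 4*(-2 + 3*(-5)))*(-15*0) = (96 + 4*(-2 - 15))*0 = (96 + 4*(-17))*0 = (96 - 68)*0 = 28*0 = 0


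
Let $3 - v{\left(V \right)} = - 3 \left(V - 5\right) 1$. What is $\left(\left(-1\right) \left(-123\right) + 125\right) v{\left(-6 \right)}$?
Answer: $-7440$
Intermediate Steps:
$v{\left(V \right)} = -12 + 3 V$ ($v{\left(V \right)} = 3 - - 3 \left(V - 5\right) 1 = 3 - - 3 \left(-5 + V\right) 1 = 3 - - 3 \left(-5 + V\right) = 3 - \left(15 - 3 V\right) = 3 + \left(-15 + 3 V\right) = -12 + 3 V$)
$\left(\left(-1\right) \left(-123\right) + 125\right) v{\left(-6 \right)} = \left(\left(-1\right) \left(-123\right) + 125\right) \left(-12 + 3 \left(-6\right)\right) = \left(123 + 125\right) \left(-12 - 18\right) = 248 \left(-30\right) = -7440$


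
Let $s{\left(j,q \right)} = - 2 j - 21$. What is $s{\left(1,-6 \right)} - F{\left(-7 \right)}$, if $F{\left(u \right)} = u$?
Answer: $-16$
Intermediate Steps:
$s{\left(j,q \right)} = -21 - 2 j$
$s{\left(1,-6 \right)} - F{\left(-7 \right)} = \left(-21 - 2\right) - -7 = \left(-21 - 2\right) + 7 = -23 + 7 = -16$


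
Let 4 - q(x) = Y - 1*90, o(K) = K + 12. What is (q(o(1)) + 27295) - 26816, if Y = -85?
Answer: 658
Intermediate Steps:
o(K) = 12 + K
q(x) = 179 (q(x) = 4 - (-85 - 1*90) = 4 - (-85 - 90) = 4 - 1*(-175) = 4 + 175 = 179)
(q(o(1)) + 27295) - 26816 = (179 + 27295) - 26816 = 27474 - 26816 = 658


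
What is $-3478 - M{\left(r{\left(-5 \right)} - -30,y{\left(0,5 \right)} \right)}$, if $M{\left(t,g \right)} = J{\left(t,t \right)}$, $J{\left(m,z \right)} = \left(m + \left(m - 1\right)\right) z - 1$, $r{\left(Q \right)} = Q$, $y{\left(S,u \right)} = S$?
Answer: $-4702$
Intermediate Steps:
$J{\left(m,z \right)} = -1 + z \left(-1 + 2 m\right)$ ($J{\left(m,z \right)} = \left(m + \left(-1 + m\right)\right) z - 1 = \left(-1 + 2 m\right) z - 1 = z \left(-1 + 2 m\right) - 1 = -1 + z \left(-1 + 2 m\right)$)
$M{\left(t,g \right)} = -1 - t + 2 t^{2}$ ($M{\left(t,g \right)} = -1 - t + 2 t t = -1 - t + 2 t^{2}$)
$-3478 - M{\left(r{\left(-5 \right)} - -30,y{\left(0,5 \right)} \right)} = -3478 - \left(-1 - \left(-5 - -30\right) + 2 \left(-5 - -30\right)^{2}\right) = -3478 - \left(-1 - \left(-5 + 30\right) + 2 \left(-5 + 30\right)^{2}\right) = -3478 - \left(-1 - 25 + 2 \cdot 25^{2}\right) = -3478 - \left(-1 - 25 + 2 \cdot 625\right) = -3478 - \left(-1 - 25 + 1250\right) = -3478 - 1224 = -4702$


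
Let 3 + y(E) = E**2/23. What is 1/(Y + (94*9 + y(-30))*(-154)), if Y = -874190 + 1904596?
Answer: 23/20574832 ≈ 1.1179e-6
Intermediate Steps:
y(E) = -3 + E**2/23
Y = 1030406
1/(Y + (94*9 + y(-30))*(-154)) = 1/(1030406 + (94*9 + (-3 + (1/23)*(-30)**2))*(-154)) = 1/(1030406 + (846 + (-3 + (1/23)*900))*(-154)) = 1/(1030406 + (846 + (-3 + 900/23))*(-154)) = 1/(1030406 + (846 + 831/23)*(-154)) = 1/(1030406 + (20289/23)*(-154)) = 1/(1030406 - 3124506/23) = 1/(20574832/23) = 23/20574832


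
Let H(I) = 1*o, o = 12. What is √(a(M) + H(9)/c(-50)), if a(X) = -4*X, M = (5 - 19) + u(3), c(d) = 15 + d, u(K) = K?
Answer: 2*√13370/35 ≈ 6.6074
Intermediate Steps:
H(I) = 12 (H(I) = 1*12 = 12)
M = -11 (M = (5 - 19) + 3 = -14 + 3 = -11)
√(a(M) + H(9)/c(-50)) = √(-4*(-11) + 12/(15 - 50)) = √(44 + 12/(-35)) = √(44 + 12*(-1/35)) = √(44 - 12/35) = √(1528/35) = 2*√13370/35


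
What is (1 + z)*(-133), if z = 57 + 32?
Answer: -11970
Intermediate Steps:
z = 89
(1 + z)*(-133) = (1 + 89)*(-133) = 90*(-133) = -11970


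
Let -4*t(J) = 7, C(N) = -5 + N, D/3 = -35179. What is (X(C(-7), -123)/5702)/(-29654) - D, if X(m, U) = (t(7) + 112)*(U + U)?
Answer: 35689892288235/338174216 ≈ 1.0554e+5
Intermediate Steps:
D = -105537 (D = 3*(-35179) = -105537)
t(J) = -7/4 (t(J) = -1/4*7 = -7/4)
X(m, U) = 441*U/2 (X(m, U) = (-7/4 + 112)*(U + U) = 441*(2*U)/4 = 441*U/2)
(X(C(-7), -123)/5702)/(-29654) - D = (((441/2)*(-123))/5702)/(-29654) - 1*(-105537) = -54243/2*1/5702*(-1/29654) + 105537 = -54243/11404*(-1/29654) + 105537 = 54243/338174216 + 105537 = 35689892288235/338174216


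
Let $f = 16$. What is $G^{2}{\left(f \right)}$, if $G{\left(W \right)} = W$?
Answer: $256$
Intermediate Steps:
$G^{2}{\left(f \right)} = 16^{2} = 256$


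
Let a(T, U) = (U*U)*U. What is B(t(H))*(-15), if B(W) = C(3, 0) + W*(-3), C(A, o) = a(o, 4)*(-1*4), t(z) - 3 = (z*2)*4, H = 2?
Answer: 4695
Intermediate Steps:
a(T, U) = U³ (a(T, U) = U²*U = U³)
t(z) = 3 + 8*z (t(z) = 3 + (z*2)*4 = 3 + (2*z)*4 = 3 + 8*z)
C(A, o) = -256 (C(A, o) = 4³*(-1*4) = 64*(-4) = -256)
B(W) = -256 - 3*W (B(W) = -256 + W*(-3) = -256 - 3*W)
B(t(H))*(-15) = (-256 - 3*(3 + 8*2))*(-15) = (-256 - 3*(3 + 16))*(-15) = (-256 - 3*19)*(-15) = (-256 - 57)*(-15) = -313*(-15) = 4695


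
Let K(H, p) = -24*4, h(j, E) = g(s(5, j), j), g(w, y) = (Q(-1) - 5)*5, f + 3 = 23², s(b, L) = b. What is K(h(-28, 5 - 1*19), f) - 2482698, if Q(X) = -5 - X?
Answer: -2482794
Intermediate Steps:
f = 526 (f = -3 + 23² = -3 + 529 = 526)
g(w, y) = -45 (g(w, y) = ((-5 - 1*(-1)) - 5)*5 = ((-5 + 1) - 5)*5 = (-4 - 5)*5 = -9*5 = -45)
h(j, E) = -45
K(H, p) = -96
K(h(-28, 5 - 1*19), f) - 2482698 = -96 - 2482698 = -2482794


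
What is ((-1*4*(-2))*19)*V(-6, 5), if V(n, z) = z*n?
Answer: -4560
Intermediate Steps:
V(n, z) = n*z
((-1*4*(-2))*19)*V(-6, 5) = ((-1*4*(-2))*19)*(-6*5) = (-4*(-2)*19)*(-30) = (8*19)*(-30) = 152*(-30) = -4560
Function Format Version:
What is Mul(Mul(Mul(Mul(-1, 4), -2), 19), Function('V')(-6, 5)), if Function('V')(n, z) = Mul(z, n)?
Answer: -4560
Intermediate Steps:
Function('V')(n, z) = Mul(n, z)
Mul(Mul(Mul(Mul(-1, 4), -2), 19), Function('V')(-6, 5)) = Mul(Mul(Mul(Mul(-1, 4), -2), 19), Mul(-6, 5)) = Mul(Mul(Mul(-4, -2), 19), -30) = Mul(Mul(8, 19), -30) = Mul(152, -30) = -4560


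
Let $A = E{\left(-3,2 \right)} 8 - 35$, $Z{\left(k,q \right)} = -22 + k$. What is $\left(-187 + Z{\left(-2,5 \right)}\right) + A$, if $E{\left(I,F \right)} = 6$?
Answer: $-198$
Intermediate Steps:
$A = 13$ ($A = 6 \cdot 8 - 35 = 48 - 35 = 13$)
$\left(-187 + Z{\left(-2,5 \right)}\right) + A = \left(-187 - 24\right) + 13 = -211 + 13 = -198$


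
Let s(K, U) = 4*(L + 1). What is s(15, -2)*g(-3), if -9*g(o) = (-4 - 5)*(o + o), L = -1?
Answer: 0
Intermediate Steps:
s(K, U) = 0 (s(K, U) = 4*(-1 + 1) = 4*0 = 0)
g(o) = 2*o (g(o) = -(-4 - 5)*(o + o)/9 = -(-1)*2*o = -(-2)*o = 2*o)
s(15, -2)*g(-3) = 0*(2*(-3)) = 0*(-6) = 0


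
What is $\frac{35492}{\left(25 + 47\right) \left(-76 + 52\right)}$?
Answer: $- \frac{8873}{432} \approx -20.539$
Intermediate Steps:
$\frac{35492}{\left(25 + 47\right) \left(-76 + 52\right)} = \frac{35492}{72 \left(-24\right)} = \frac{35492}{-1728} = 35492 \left(- \frac{1}{1728}\right) = - \frac{8873}{432}$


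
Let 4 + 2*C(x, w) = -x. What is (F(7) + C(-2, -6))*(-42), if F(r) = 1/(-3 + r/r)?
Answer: 63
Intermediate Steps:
C(x, w) = -2 - x/2 (C(x, w) = -2 + (-x)/2 = -2 - x/2)
F(r) = -½ (F(r) = 1/(-3 + 1) = 1/(-2) = -½)
(F(7) + C(-2, -6))*(-42) = (-½ + (-2 - ½*(-2)))*(-42) = (-½ + (-2 + 1))*(-42) = (-½ - 1)*(-42) = -3/2*(-42) = 63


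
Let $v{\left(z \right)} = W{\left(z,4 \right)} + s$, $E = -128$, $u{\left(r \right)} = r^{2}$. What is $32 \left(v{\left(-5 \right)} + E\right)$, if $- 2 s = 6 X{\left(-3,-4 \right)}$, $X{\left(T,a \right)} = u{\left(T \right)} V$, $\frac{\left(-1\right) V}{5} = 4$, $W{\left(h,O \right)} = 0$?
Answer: $13184$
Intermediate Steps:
$V = -20$ ($V = \left(-5\right) 4 = -20$)
$X{\left(T,a \right)} = - 20 T^{2}$ ($X{\left(T,a \right)} = T^{2} \left(-20\right) = - 20 T^{2}$)
$s = 540$ ($s = - \frac{6 \left(- 20 \left(-3\right)^{2}\right)}{2} = - \frac{6 \left(\left(-20\right) 9\right)}{2} = - \frac{6 \left(-180\right)}{2} = \left(- \frac{1}{2}\right) \left(-1080\right) = 540$)
$v{\left(z \right)} = 540$ ($v{\left(z \right)} = 0 + 540 = 540$)
$32 \left(v{\left(-5 \right)} + E\right) = 32 \left(540 - 128\right) = 32 \cdot 412 = 13184$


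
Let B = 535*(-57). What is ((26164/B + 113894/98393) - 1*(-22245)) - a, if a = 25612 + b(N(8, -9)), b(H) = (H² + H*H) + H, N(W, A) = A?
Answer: -10560841920122/3000494535 ≈ -3519.7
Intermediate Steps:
b(H) = H + 2*H² (b(H) = (H² + H²) + H = 2*H² + H = H + 2*H²)
B = -30495
a = 25765 (a = 25612 - 9*(1 + 2*(-9)) = 25612 - 9*(1 - 18) = 25612 - 9*(-17) = 25612 + 153 = 25765)
((26164/B + 113894/98393) - 1*(-22245)) - a = ((26164/(-30495) + 113894/98393) - 1*(-22245)) - 1*25765 = ((26164*(-1/30495) + 113894*(1/98393)) + 22245) - 25765 = ((-26164/30495 + 113894/98393) + 22245) - 25765 = (898843078/3000494535 + 22245) - 25765 = 66746899774153/3000494535 - 25765 = -10560841920122/3000494535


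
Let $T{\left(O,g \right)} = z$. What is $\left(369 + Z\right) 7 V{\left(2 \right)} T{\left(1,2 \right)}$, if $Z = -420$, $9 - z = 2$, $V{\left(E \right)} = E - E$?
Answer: $0$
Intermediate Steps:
$V{\left(E \right)} = 0$
$z = 7$ ($z = 9 - 2 = 7$)
$T{\left(O,g \right)} = 7$
$\left(369 + Z\right) 7 V{\left(2 \right)} T{\left(1,2 \right)} = \left(369 - 420\right) 7 \cdot 0 \cdot 7 = - 51 \cdot 0 \cdot 7 = \left(-51\right) 0 = 0$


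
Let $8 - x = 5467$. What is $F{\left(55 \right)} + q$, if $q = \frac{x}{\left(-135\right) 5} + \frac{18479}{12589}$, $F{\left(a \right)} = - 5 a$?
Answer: $- \frac{2255636449}{8497575} \approx -265.44$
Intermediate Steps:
$x = -5459$ ($x = 8 - 5467 = -5459$)
$q = \frac{81196676}{8497575}$ ($q = - \frac{5459}{\left(-135\right) 5} + \frac{18479}{12589} = - \frac{5459}{-675} + 18479 \cdot \frac{1}{12589} = \left(-5459\right) \left(- \frac{1}{675}\right) + \frac{18479}{12589} = \frac{5459}{675} + \frac{18479}{12589} = \frac{81196676}{8497575} \approx 9.5553$)
$F{\left(55 \right)} + q = \left(-5\right) 55 + \frac{81196676}{8497575} = -275 + \frac{81196676}{8497575} = - \frac{2255636449}{8497575}$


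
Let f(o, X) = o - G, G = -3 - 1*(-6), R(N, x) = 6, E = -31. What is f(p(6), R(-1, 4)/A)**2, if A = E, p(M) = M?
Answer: 9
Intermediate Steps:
A = -31
G = 3 (G = -3 + 6 = 3)
f(o, X) = -3 + o (f(o, X) = o - 1*3 = o - 3 = -3 + o)
f(p(6), R(-1, 4)/A)**2 = (-3 + 6)**2 = 3**2 = 9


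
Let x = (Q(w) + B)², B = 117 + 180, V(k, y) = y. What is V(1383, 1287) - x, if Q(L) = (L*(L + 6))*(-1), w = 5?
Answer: -57277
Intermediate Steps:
B = 297
Q(L) = -L*(6 + L) (Q(L) = (L*(6 + L))*(-1) = -L*(6 + L))
x = 58564 (x = (-1*5*(6 + 5) + 297)² = (-1*5*11 + 297)² = (-55 + 297)² = 242² = 58564)
V(1383, 1287) - x = 1287 - 1*58564 = 1287 - 58564 = -57277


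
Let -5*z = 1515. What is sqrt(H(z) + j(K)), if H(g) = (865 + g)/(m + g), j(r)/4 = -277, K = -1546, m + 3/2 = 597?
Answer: 4*I*sqrt(2628665)/195 ≈ 33.258*I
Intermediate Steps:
m = 1191/2 (m = -3/2 + 597 = 1191/2 ≈ 595.50)
j(r) = -1108 (j(r) = 4*(-277) = -1108)
z = -303 (z = -1/5*1515 = -303)
H(g) = (865 + g)/(1191/2 + g)
sqrt(H(z) + j(K)) = sqrt(2*(865 - 303)/(1191 + 2*(-303)) - 1108) = sqrt(2*562/(1191 - 606) - 1108) = sqrt(2*562/585 - 1108) = sqrt(2*(1/585)*562 - 1108) = sqrt(1124/585 - 1108) = sqrt(-647056/585) = 4*I*sqrt(2628665)/195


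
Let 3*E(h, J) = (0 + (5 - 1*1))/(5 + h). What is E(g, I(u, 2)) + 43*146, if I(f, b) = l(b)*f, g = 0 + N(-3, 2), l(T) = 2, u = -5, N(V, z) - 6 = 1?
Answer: 56503/9 ≈ 6278.1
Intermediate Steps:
N(V, z) = 7 (N(V, z) = 6 + 1 = 7)
g = 7 (g = 0 + 7 = 7)
I(f, b) = 2*f
E(h, J) = 4/(3*(5 + h)) (E(h, J) = ((0 + (5 - 1*1))/(5 + h))/3 = ((0 + (5 - 1))/(5 + h))/3 = ((0 + 4)/(5 + h))/3 = (4/(5 + h))/3 = 4/(3*(5 + h)))
E(g, I(u, 2)) + 43*146 = 4/(3*(5 + 7)) + 43*146 = (4/3)/12 + 6278 = (4/3)*(1/12) + 6278 = ⅑ + 6278 = 56503/9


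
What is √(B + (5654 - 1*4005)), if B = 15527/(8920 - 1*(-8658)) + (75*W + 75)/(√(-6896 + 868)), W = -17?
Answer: √(9568267018523818 + 2308968736800*I*√1507)/2408186 ≈ 40.619 + 0.19025*I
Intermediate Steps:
B = 15527/17578 + 600*I*√1507/1507 (B = 15527/(8920 - 1*(-8658)) + (75*(-17) + 75)/(√(-6896 + 868)) = 15527/(8920 + 8658) + (-1275 + 75)/(√(-6028)) = 15527/17578 - 1200*(-I*√1507/3014) = 15527*(1/17578) - (-600)*I*√1507/1507 = 15527/17578 + 600*I*√1507/1507 ≈ 0.88332 + 15.456*I)
√(B + (5654 - 1*4005)) = √((15527/17578 + 600*I*√1507/1507) + (5654 - 1*4005)) = √((15527/17578 + 600*I*√1507/1507) + (5654 - 4005)) = √((15527/17578 + 600*I*√1507/1507) + 1649) = √(29001649/17578 + 600*I*√1507/1507)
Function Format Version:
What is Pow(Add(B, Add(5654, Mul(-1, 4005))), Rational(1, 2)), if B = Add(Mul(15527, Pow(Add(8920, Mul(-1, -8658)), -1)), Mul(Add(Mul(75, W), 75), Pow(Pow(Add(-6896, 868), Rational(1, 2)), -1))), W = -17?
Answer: Mul(Rational(1, 2408186), Pow(Add(9568267018523818, Mul(2308968736800, I, Pow(1507, Rational(1, 2)))), Rational(1, 2))) ≈ Add(40.619, Mul(0.19025, I))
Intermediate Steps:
B = Add(Rational(15527, 17578), Mul(Rational(600, 1507), I, Pow(1507, Rational(1, 2)))) (B = Add(Mul(15527, Pow(Add(8920, Mul(-1, -8658)), -1)), Mul(Add(Mul(75, -17), 75), Pow(Pow(Add(-6896, 868), Rational(1, 2)), -1))) = Add(Mul(15527, Pow(Add(8920, 8658), -1)), Mul(Add(-1275, 75), Pow(Pow(-6028, Rational(1, 2)), -1))) = Add(Mul(15527, Pow(17578, -1)), Mul(-1200, Pow(Mul(2, I, Pow(1507, Rational(1, 2))), -1))) = Add(Mul(15527, Rational(1, 17578)), Mul(-1200, Mul(Rational(-1, 3014), I, Pow(1507, Rational(1, 2))))) = Add(Rational(15527, 17578), Mul(Rational(600, 1507), I, Pow(1507, Rational(1, 2)))) ≈ Add(0.88332, Mul(15.456, I)))
Pow(Add(B, Add(5654, Mul(-1, 4005))), Rational(1, 2)) = Pow(Add(Add(Rational(15527, 17578), Mul(Rational(600, 1507), I, Pow(1507, Rational(1, 2)))), Add(5654, Mul(-1, 4005))), Rational(1, 2)) = Pow(Add(Add(Rational(15527, 17578), Mul(Rational(600, 1507), I, Pow(1507, Rational(1, 2)))), Add(5654, -4005)), Rational(1, 2)) = Pow(Add(Add(Rational(15527, 17578), Mul(Rational(600, 1507), I, Pow(1507, Rational(1, 2)))), 1649), Rational(1, 2)) = Pow(Add(Rational(29001649, 17578), Mul(Rational(600, 1507), I, Pow(1507, Rational(1, 2)))), Rational(1, 2))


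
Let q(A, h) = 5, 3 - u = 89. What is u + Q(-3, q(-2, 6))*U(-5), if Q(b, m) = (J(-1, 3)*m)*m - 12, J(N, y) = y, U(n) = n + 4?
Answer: -149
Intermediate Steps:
u = -86 (u = 3 - 1*89 = 3 - 89 = -86)
U(n) = 4 + n
Q(b, m) = -12 + 3*m**2 (Q(b, m) = (3*m)*m - 12 = 3*m**2 - 12 = -12 + 3*m**2)
u + Q(-3, q(-2, 6))*U(-5) = -86 + (-12 + 3*5**2)*(4 - 5) = -86 + (-12 + 3*25)*(-1) = -86 + (-12 + 75)*(-1) = -86 + 63*(-1) = -86 - 63 = -149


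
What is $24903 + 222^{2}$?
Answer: $74187$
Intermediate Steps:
$24903 + 222^{2} = 24903 + 49284 = 74187$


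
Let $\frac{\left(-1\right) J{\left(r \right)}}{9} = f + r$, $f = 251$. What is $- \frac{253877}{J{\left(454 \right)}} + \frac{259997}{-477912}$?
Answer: $\frac{39893727953}{1010783880} \approx 39.468$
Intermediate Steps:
$J{\left(r \right)} = -2259 - 9 r$ ($J{\left(r \right)} = - 9 \left(251 + r\right) = -2259 - 9 r$)
$- \frac{253877}{J{\left(454 \right)}} + \frac{259997}{-477912} = - \frac{253877}{-2259 - 4086} + \frac{259997}{-477912} = - \frac{253877}{-2259 - 4086} + 259997 \left(- \frac{1}{477912}\right) = - \frac{253877}{-6345} - \frac{259997}{477912} = \left(-253877\right) \left(- \frac{1}{6345}\right) - \frac{259997}{477912} = \frac{253877}{6345} - \frac{259997}{477912} = \frac{39893727953}{1010783880}$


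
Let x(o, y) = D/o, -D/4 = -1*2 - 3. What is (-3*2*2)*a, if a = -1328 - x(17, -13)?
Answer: 271152/17 ≈ 15950.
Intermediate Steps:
D = 20 (D = -4*(-1*2 - 3) = -4*(-2 - 3) = -4*(-5) = 20)
x(o, y) = 20/o
a = -22596/17 (a = -1328 - 20/17 = -22596/17 ≈ -1329.2)
(-3*2*2)*a = (-3*2*2)*(-22596/17) = -6*2*(-22596/17) = -12*(-22596/17) = 271152/17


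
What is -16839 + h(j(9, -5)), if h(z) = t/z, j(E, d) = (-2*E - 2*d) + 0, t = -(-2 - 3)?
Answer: -134717/8 ≈ -16840.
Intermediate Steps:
t = 5 (t = -1*(-5) = 5)
j(E, d) = -2*E - 2*d
h(z) = 5/z
-16839 + h(j(9, -5)) = -16839 + 5/(-2*9 - 2*(-5)) = -16839 + 5/(-18 + 10) = -16839 + 5/(-8) = -16839 + 5*(-⅛) = -16839 - 5/8 = -134717/8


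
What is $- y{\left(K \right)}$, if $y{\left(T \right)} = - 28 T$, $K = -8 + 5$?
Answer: $-84$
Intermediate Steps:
$K = -3$
$- y{\left(K \right)} = - \left(-28\right) \left(-3\right) = \left(-1\right) 84 = -84$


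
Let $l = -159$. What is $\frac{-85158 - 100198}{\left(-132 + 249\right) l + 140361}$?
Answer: $- \frac{92678}{60879} \approx -1.5223$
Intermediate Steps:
$\frac{-85158 - 100198}{\left(-132 + 249\right) l + 140361} = \frac{-85158 - 100198}{\left(-132 + 249\right) \left(-159\right) + 140361} = - \frac{185356}{117 \left(-159\right) + 140361} = - \frac{185356}{-18603 + 140361} = - \frac{185356}{121758} = \left(-185356\right) \frac{1}{121758} = - \frac{92678}{60879}$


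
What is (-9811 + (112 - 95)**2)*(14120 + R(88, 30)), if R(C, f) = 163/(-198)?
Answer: -1478870813/11 ≈ -1.3444e+8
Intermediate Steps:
R(C, f) = -163/198 (R(C, f) = 163*(-1/198) = -163/198)
(-9811 + (112 - 95)**2)*(14120 + R(88, 30)) = (-9811 + (112 - 95)**2)*(14120 - 163/198) = (-9811 + 17**2)*(2795597/198) = (-9811 + 289)*(2795597/198) = -9522*2795597/198 = -1478870813/11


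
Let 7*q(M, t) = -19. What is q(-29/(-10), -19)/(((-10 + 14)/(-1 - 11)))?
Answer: 57/7 ≈ 8.1429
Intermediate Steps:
q(M, t) = -19/7 (q(M, t) = (⅐)*(-19) = -19/7)
q(-29/(-10), -19)/(((-10 + 14)/(-1 - 11))) = -19*(-1 - 11)/(-10 + 14)/7 = -19/(7*(4/(-12))) = -19/(7*(4*(-1/12))) = -19/(7*(-⅓)) = -19/7*(-3) = 57/7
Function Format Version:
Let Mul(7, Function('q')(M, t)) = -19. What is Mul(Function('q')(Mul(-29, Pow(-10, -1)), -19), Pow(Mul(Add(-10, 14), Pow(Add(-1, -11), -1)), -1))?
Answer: Rational(57, 7) ≈ 8.1429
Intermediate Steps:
Function('q')(M, t) = Rational(-19, 7) (Function('q')(M, t) = Mul(Rational(1, 7), -19) = Rational(-19, 7))
Mul(Function('q')(Mul(-29, Pow(-10, -1)), -19), Pow(Mul(Add(-10, 14), Pow(Add(-1, -11), -1)), -1)) = Mul(Rational(-19, 7), Pow(Mul(Add(-10, 14), Pow(Add(-1, -11), -1)), -1)) = Mul(Rational(-19, 7), Pow(Mul(4, Pow(-12, -1)), -1)) = Mul(Rational(-19, 7), Pow(Mul(4, Rational(-1, 12)), -1)) = Mul(Rational(-19, 7), Pow(Rational(-1, 3), -1)) = Mul(Rational(-19, 7), -3) = Rational(57, 7)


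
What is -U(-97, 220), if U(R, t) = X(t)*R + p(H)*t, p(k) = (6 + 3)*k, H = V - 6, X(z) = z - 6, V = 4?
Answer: 24718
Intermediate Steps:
X(z) = -6 + z
H = -2 (H = 4 - 6 = -2)
p(k) = 9*k
U(R, t) = -18*t + R*(-6 + t) (U(R, t) = (-6 + t)*R + (9*(-2))*t = R*(-6 + t) - 18*t = -18*t + R*(-6 + t))
-U(-97, 220) = -(-18*220 - 97*(-6 + 220)) = -(-3960 - 97*214) = -(-3960 - 20758) = -1*(-24718) = 24718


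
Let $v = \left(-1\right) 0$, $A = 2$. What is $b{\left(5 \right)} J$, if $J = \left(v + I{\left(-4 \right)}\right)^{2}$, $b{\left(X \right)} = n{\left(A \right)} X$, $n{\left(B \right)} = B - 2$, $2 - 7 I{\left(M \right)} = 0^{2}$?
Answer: $0$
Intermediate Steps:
$I{\left(M \right)} = \frac{2}{7}$ ($I{\left(M \right)} = \frac{2}{7} - \frac{0^{2}}{7} = \frac{2}{7} - 0 = \frac{2}{7} + 0 = \frac{2}{7}$)
$v = 0$
$n{\left(B \right)} = -2 + B$
$b{\left(X \right)} = 0$ ($b{\left(X \right)} = \left(-2 + 2\right) X = 0 X = 0$)
$J = \frac{4}{49}$ ($J = \left(0 + \frac{2}{7}\right)^{2} = \left(\frac{2}{7}\right)^{2} = \frac{4}{49} \approx 0.081633$)
$b{\left(5 \right)} J = 0 \cdot \frac{4}{49} = 0$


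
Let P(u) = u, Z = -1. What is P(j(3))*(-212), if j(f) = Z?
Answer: 212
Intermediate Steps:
j(f) = -1
P(j(3))*(-212) = -1*(-212) = 212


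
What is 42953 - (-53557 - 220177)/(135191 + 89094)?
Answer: 9633987339/224285 ≈ 42954.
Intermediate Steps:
42953 - (-53557 - 220177)/(135191 + 89094) = 42953 - (-273734)/224285 = 42953 - 1*(-273734/224285) = 42953 + 273734/224285 = 9633987339/224285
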